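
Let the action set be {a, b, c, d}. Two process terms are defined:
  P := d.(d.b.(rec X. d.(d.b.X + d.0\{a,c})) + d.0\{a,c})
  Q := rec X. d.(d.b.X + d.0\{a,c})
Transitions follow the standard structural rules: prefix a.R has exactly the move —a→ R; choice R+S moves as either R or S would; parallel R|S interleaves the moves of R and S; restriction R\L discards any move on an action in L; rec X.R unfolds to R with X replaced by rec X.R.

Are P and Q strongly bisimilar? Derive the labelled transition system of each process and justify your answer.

LTS(P): 5 reachable states
  m0 = d.(d.b.(rec X. d.(d.b.X + d.0\{a,c})) + d.0\{a,c}) → —d→ m1
  m1 = d.b.(rec X. d.(d.b.X + d.0\{a,c})) + d.0\{a,c} → —d→ m2, —d→ m3
  m2 = 0\{a,c} → deadlocked
  m3 = b.(rec X. d.(d.b.X + d.0\{a,c})) → —b→ m4
  m4 = rec X. d.(d.b.X + d.0\{a,c}) → —d→ m1
LTS(Q): 4 reachable states
  n0 = rec X. d.(d.b.X + d.0\{a,c}) → —d→ n1
  n1 = d.b.(rec X. d.(d.b.X + d.0\{a,c})) + d.0\{a,c} → —d→ n2, —d→ n3
  n2 = 0\{a,c} → deadlocked
  n3 = b.(rec X. d.(d.b.X + d.0\{a,c})) → —b→ n0
Partition-refinement fixed point:
  B0 = {m0, m4, n0}
  B1 = {m1, n1}
  B2 = {m2, n2}
  B3 = {m3, n3}
m0 ∈ B0, n0 ∈ B0 → same block

bisimilar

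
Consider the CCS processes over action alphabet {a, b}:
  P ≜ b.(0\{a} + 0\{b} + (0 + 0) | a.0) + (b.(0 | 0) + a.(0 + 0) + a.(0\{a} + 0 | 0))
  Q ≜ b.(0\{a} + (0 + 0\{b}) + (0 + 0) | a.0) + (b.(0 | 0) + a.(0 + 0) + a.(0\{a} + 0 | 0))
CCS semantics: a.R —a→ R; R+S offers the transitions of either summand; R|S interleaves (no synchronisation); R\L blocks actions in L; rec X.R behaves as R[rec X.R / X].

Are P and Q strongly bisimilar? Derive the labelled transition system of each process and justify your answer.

Reachable graph of P (6 states):
  s0 = b.(0\{a} + 0\{b} + (0 + 0) | a.0) + (b.(0 | 0) + a.(0 + 0) + a.(0\{a} + 0 | 0)) :: -a-> s1, -a-> s2, -b-> s3, -b-> s4
  s1 = 0 + 0 :: ·
  s2 = 0\{a} + 0 | 0 :: ·
  s3 = 0 | 0 :: ·
  s4 = 0\{a} + 0\{b} + (0 + 0) | a.0 :: -a-> s5
  s5 = (0 + 0) | 0 :: ·
Reachable graph of Q (6 states):
  t0 = b.(0\{a} + (0 + 0\{b}) + (0 + 0) | a.0) + (b.(0 | 0) + a.(0 + 0) + a.(0\{a} + 0 | 0)) :: -a-> t1, -a-> t2, -b-> t3, -b-> t4
  t1 = 0 + 0 :: ·
  t2 = 0\{a} + 0 | 0 :: ·
  t3 = 0 | 0 :: ·
  t4 = 0\{a} + (0 + 0\{b}) + (0 + 0) | a.0 :: -a-> t5
  t5 = (0 + 0) | 0 :: ·
Bisimilarity quotient blocks:
  B0 = {s0, t0}
  B1 = {s4, t4}
  B2 = {s1, s2, s3, s5, t1, t2, t3, t5}
s0 ∈ B0, t0 ∈ B0 → same block

bisimilar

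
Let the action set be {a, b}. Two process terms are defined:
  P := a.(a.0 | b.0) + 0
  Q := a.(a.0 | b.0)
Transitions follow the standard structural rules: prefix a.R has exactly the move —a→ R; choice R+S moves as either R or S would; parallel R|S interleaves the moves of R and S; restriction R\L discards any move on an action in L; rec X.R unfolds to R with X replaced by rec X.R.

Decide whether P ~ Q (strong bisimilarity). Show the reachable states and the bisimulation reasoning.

Reachable graph of P (5 states):
  p0 = a.(a.0 | b.0) + 0 ⊢ -a-> p1
  p1 = a.0 | b.0 ⊢ -a-> p2, -b-> p3
  p2 = 0 | b.0 ⊢ -b-> p4
  p3 = a.0 | 0 ⊢ -a-> p4
  p4 = 0 | 0 ⊢ ∅
Reachable graph of Q (5 states):
  q0 = a.(a.0 | b.0) ⊢ -a-> q1
  q1 = a.0 | b.0 ⊢ -a-> q2, -b-> q3
  q2 = 0 | b.0 ⊢ -b-> q4
  q3 = a.0 | 0 ⊢ -a-> q4
  q4 = 0 | 0 ⊢ ∅
Coarsest stable partition (strong bisimilarity classes):
  B0 = {p0, q0}
  B1 = {p1, q1}
  B2 = {p2, q2}
  B3 = {p4, q4}
  B4 = {p3, q3}
p0 ∈ B0, q0 ∈ B0 → same block

bisimilar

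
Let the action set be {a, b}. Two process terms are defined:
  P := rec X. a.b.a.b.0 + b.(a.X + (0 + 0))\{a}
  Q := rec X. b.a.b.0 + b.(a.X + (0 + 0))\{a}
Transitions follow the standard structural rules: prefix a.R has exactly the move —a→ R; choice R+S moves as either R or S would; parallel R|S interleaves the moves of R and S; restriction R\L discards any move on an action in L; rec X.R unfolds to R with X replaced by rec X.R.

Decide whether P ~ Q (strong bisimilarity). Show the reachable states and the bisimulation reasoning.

P ≁ Q

Reachable graph of P (6 states):
  u0 = rec X. a.b.a.b.0 + b.(a.X + (0 + 0))\{a} | —a→ u1, —b→ u2
  u1 = b.a.b.0 | —b→ u3
  u2 = (a.(rec X. a.b.a.b.0 + b.(a.X + (0 + 0))\{a}) + (0 + 0))\{a} | ·
  u3 = a.b.0 | —a→ u4
  u4 = b.0 | —b→ u5
  u5 = 0 | ·
Reachable graph of Q (5 states):
  v0 = rec X. b.a.b.0 + b.(a.X + (0 + 0))\{a} | —b→ v1, —b→ v2
  v1 = (a.(rec X. b.a.b.0 + b.(a.X + (0 + 0))\{a}) + (0 + 0))\{a} | ·
  v2 = a.b.0 | —a→ v3
  v3 = b.0 | —b→ v4
  v4 = 0 | ·
Coarsest stable partition (strong bisimilarity classes):
  B0 = {u0}
  B1 = {u1}
  B2 = {u3, v2}
  B3 = {u4, v3}
  B4 = {u2, u5, v1, v4}
  B5 = {v0}
u0 ∈ B0, v0 ∈ B5 → different blocks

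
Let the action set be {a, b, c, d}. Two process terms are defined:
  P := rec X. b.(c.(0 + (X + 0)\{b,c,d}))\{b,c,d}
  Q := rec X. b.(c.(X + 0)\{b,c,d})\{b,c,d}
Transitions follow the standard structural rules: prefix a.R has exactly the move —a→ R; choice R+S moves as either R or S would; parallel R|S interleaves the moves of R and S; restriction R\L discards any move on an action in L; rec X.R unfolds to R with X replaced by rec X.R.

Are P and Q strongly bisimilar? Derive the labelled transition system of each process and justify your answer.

Reachable graph of P (2 states):
  u0 = rec X. b.(c.(0 + (X + 0)\{b,c,d}))\{b,c,d} → --b--▸ u1
  u1 = (c.(0 + ((rec X. b.(c.(0 + (X + 0)\{b,c,d}))\{b,c,d}) + 0)\{b,c,d}))\{b,c,d} → ∅
Reachable graph of Q (2 states):
  v0 = rec X. b.(c.(X + 0)\{b,c,d})\{b,c,d} → --b--▸ v1
  v1 = (c.((rec X. b.(c.(X + 0)\{b,c,d})\{b,c,d}) + 0)\{b,c,d})\{b,c,d} → ∅
Partition-refinement fixed point:
  B0 = {u0, v0}
  B1 = {u1, v1}
u0 ∈ B0, v0 ∈ B0 → same block

bisimilar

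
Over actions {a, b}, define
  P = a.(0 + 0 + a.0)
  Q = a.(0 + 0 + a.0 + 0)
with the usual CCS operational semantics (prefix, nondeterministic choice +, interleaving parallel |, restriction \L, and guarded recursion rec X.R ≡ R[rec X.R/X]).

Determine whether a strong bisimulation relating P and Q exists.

P's transition system — 3 states:
  u0 = a.(0 + 0 + a.0) has moves --a--▸ u1
  u1 = 0 + 0 + a.0 has moves --a--▸ u2
  u2 = 0 has moves (no moves)
Q's transition system — 3 states:
  v0 = a.(0 + 0 + a.0 + 0) has moves --a--▸ v1
  v1 = 0 + 0 + a.0 + 0 has moves --a--▸ v2
  v2 = 0 has moves (no moves)
Partition-refinement fixed point:
  B0 = {u0, v0}
  B1 = {u1, v1}
  B2 = {u2, v2}
u0 ∈ B0, v0 ∈ B0 → same block

YES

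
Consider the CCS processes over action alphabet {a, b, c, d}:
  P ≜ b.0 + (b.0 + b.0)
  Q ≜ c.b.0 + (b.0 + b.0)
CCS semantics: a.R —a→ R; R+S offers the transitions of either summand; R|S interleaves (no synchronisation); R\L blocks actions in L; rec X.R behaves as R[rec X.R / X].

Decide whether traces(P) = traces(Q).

Reachable graph of P (2 states):
  s0 = b.0 + (b.0 + b.0) :: =b=> s1
  s1 = 0 :: deadlocked
Reachable graph of Q (3 states):
  t0 = c.b.0 + (b.0 + b.0) :: =b=> t1, =c=> t2
  t1 = 0 :: deadlocked
  t2 = b.0 :: =b=> t1
Run σ = ⟨c⟩ on Q: start {t0}
  after c @ step 1: {t2}
  Q completes σ.
Run σ = ⟨c⟩ on P: start {s0}
  after c @ step 1: ∅  — P cannot continue

traces(P) ≠ traces(Q) — witness ⟨c⟩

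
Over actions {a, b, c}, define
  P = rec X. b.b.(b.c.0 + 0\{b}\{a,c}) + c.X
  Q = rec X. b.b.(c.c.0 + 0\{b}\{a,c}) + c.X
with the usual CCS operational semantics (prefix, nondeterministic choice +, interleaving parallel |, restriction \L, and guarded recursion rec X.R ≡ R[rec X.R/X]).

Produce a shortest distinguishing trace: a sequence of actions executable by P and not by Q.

bbb

LTS(P): 5 reachable states
  u0 = rec X. b.b.(b.c.0 + 0\{b}\{a,c}) + c.X → ··b··> u1, ··c··> u0
  u1 = b.(b.c.0 + 0\{b}\{a,c}) → ··b··> u2
  u2 = b.c.0 + 0\{b}\{a,c} → ··b··> u3
  u3 = c.0 → ··c··> u4
  u4 = 0 → ·
LTS(Q): 5 reachable states
  v0 = rec X. b.b.(c.c.0 + 0\{b}\{a,c}) + c.X → ··b··> v1, ··c··> v0
  v1 = b.(c.c.0 + 0\{b}\{a,c}) → ··b··> v2
  v2 = c.c.0 + 0\{b}\{a,c} → ··c··> v3
  v3 = c.0 → ··c··> v4
  v4 = 0 → ·
Run σ = ⟨bbb⟩ on P: start {u0}
  [1] b ⇒ {u1}
  [2] b ⇒ {u2}
  [3] b ⇒ {u3}
  — P admits the full trace.
Run σ = ⟨bbb⟩ on Q: start {v0}
  [1] b ⇒ {v1}
  [2] b ⇒ {v2}
  [3] b ⇒ ∅  — Q cannot continue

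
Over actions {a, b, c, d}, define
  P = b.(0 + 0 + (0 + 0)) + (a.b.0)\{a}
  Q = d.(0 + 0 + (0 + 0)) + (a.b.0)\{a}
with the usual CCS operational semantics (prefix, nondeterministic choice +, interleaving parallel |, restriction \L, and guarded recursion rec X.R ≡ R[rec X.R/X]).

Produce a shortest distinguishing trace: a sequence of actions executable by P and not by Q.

P's transition system — 2 states:
  m0 = b.(0 + 0 + (0 + 0)) + (a.b.0)\{a} → —b→ m1
  m1 = 0 + 0 + (0 + 0) → deadlocked
Q's transition system — 2 states:
  n0 = d.(0 + 0 + (0 + 0)) + (a.b.0)\{a} → —d→ n1
  n1 = 0 + 0 + (0 + 0) → deadlocked
Trace ⟨b⟩ through P, begin at {m0}:
  after b @ step 1: {m1}
  ✓ P
Trace ⟨b⟩ through Q, begin at {n0}:
  after b @ step 1: no successor for Q

b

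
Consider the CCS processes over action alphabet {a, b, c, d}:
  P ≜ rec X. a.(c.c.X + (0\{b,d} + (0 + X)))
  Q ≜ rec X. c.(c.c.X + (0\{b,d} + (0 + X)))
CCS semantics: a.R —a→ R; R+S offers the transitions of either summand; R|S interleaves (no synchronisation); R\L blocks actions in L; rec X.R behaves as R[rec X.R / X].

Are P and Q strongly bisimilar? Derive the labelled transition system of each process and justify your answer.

Reachable graph of P (3 states):
  s0 = rec X. a.(c.c.X + (0\{b,d} + (0 + X))) ⊢ --a--▸ s1
  s1 = c.c.(rec X. a.(c.c.X + (0\{b,d} + (0 + X)))) + (0\{b,d} + (0 + (rec X. a.(c.c.X + (0\{b,d} + (0 + X)))))) ⊢ --a--▸ s1, --c--▸ s2
  s2 = c.(rec X. a.(c.c.X + (0\{b,d} + (0 + X)))) ⊢ --c--▸ s0
Reachable graph of Q (3 states):
  t0 = rec X. c.(c.c.X + (0\{b,d} + (0 + X))) ⊢ --c--▸ t1
  t1 = c.c.(rec X. c.(c.c.X + (0\{b,d} + (0 + X)))) + (0\{b,d} + (0 + (rec X. c.(c.c.X + (0\{b,d} + (0 + X)))))) ⊢ --c--▸ t1, --c--▸ t2
  t2 = c.(rec X. c.(c.c.X + (0\{b,d} + (0 + X)))) ⊢ --c--▸ t0
Partition-refinement fixed point:
  B0 = {s0}
  B1 = {s1}
  B2 = {s2}
  B3 = {t0, t1, t2}
s0 ∈ B0, t0 ∈ B3 → different blocks

P ≁ Q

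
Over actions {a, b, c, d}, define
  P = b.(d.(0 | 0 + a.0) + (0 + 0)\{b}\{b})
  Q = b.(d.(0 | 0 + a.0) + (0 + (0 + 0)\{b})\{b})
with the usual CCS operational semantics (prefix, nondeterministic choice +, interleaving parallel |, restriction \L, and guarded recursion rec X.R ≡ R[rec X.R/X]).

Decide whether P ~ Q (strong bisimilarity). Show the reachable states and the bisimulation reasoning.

bisimilar

P's transition system — 4 states:
  s0 = b.(d.(0 | 0 + a.0) + (0 + 0)\{b}\{b}) → ··b··> s1
  s1 = d.(0 | 0 + a.0) + (0 + 0)\{b}\{b} → ··d··> s2
  s2 = 0 | 0 + a.0 → ··a··> s3
  s3 = 0 → (no moves)
Q's transition system — 4 states:
  t0 = b.(d.(0 | 0 + a.0) + (0 + (0 + 0)\{b})\{b}) → ··b··> t1
  t1 = d.(0 | 0 + a.0) + (0 + (0 + 0)\{b})\{b} → ··d··> t2
  t2 = 0 | 0 + a.0 → ··a··> t3
  t3 = 0 → (no moves)
Bisimilarity quotient blocks:
  B0 = {s0, t0}
  B1 = {s1, t1}
  B2 = {s2, t2}
  B3 = {s3, t3}
s0 ∈ B0, t0 ∈ B0 → same block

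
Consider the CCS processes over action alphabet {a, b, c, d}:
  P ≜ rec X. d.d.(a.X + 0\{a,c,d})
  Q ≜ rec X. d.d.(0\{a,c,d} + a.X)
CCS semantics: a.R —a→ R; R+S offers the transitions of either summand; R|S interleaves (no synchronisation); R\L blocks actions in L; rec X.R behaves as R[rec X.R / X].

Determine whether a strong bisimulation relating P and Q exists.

LTS(P): 3 reachable states
  s0 = rec X. d.d.(a.X + 0\{a,c,d}) has moves --d--▸ s1
  s1 = d.(a.(rec X. d.d.(a.X + 0\{a,c,d})) + 0\{a,c,d}) has moves --d--▸ s2
  s2 = a.(rec X. d.d.(a.X + 0\{a,c,d})) + 0\{a,c,d} has moves --a--▸ s0
LTS(Q): 3 reachable states
  t0 = rec X. d.d.(0\{a,c,d} + a.X) has moves --d--▸ t1
  t1 = d.(0\{a,c,d} + a.(rec X. d.d.(0\{a,c,d} + a.X))) has moves --d--▸ t2
  t2 = 0\{a,c,d} + a.(rec X. d.d.(0\{a,c,d} + a.X)) has moves --a--▸ t0
Coarsest stable partition (strong bisimilarity classes):
  B0 = {s0, t0}
  B1 = {s1, t1}
  B2 = {s2, t2}
s0 ∈ B0, t0 ∈ B0 → same block

P ~ Q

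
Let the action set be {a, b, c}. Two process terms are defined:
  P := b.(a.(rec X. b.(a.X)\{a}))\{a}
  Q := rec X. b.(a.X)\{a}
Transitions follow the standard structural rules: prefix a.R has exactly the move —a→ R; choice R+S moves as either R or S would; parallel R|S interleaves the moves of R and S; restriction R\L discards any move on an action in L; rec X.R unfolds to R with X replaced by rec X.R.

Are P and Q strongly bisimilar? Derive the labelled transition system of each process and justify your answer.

bisimilar

LTS(P): 2 reachable states
  s0 = b.(a.(rec X. b.(a.X)\{a}))\{a} ⊢ ··b··> s1
  s1 = (a.(rec X. b.(a.X)\{a}))\{a} ⊢ (no moves)
LTS(Q): 2 reachable states
  t0 = rec X. b.(a.X)\{a} ⊢ ··b··> t1
  t1 = (a.(rec X. b.(a.X)\{a}))\{a} ⊢ (no moves)
Partition-refinement fixed point:
  B0 = {s0, t0}
  B1 = {s1, t1}
s0 ∈ B0, t0 ∈ B0 → same block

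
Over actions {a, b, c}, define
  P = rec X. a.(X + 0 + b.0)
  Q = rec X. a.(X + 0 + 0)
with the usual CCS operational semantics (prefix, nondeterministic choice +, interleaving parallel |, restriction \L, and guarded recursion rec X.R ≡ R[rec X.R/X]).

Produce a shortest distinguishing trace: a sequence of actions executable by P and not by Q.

LTS(P): 3 reachable states
  s0 = rec X. a.(X + 0 + b.0) :: —a→ s1
  s1 = (rec X. a.(X + 0 + b.0)) + 0 + b.0 :: —a→ s1, —b→ s2
  s2 = 0 :: ·
LTS(Q): 2 reachable states
  t0 = rec X. a.(X + 0 + 0) :: —a→ t1
  t1 = (rec X. a.(X + 0 + 0)) + 0 + 0 :: —a→ t1
Trace ⟨ab⟩ through P, begin at {s0}:
  [1] a ⇒ {s1}
  [2] b ⇒ {s2}
  — P admits the full trace.
Trace ⟨ab⟩ through Q, begin at {t0}:
  [1] a ⇒ {t1}
  [2] b ⇒ ∅ (Q stuck)

ab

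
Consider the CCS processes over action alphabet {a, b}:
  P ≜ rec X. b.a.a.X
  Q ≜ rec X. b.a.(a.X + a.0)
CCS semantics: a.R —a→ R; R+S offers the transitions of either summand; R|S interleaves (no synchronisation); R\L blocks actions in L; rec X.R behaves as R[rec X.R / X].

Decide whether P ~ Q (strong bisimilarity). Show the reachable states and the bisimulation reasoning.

P ≁ Q

Reachable graph of P (3 states):
  p0 = rec X. b.a.a.X | ··b··> p1
  p1 = a.a.(rec X. b.a.a.X) | ··a··> p2
  p2 = a.(rec X. b.a.a.X) | ··a··> p0
Reachable graph of Q (4 states):
  q0 = rec X. b.a.(a.X + a.0) | ··b··> q1
  q1 = a.(a.(rec X. b.a.(a.X + a.0)) + a.0) | ··a··> q2
  q2 = a.(rec X. b.a.(a.X + a.0)) + a.0 | ··a··> q0, ··a··> q3
  q3 = 0 | (no moves)
Partition-refinement fixed point:
  B0 = {p0}
  B1 = {p1}
  B2 = {p2}
  B3 = {q0}
  B4 = {q1}
  B5 = {q2}
  B6 = {q3}
p0 ∈ B0, q0 ∈ B3 → different blocks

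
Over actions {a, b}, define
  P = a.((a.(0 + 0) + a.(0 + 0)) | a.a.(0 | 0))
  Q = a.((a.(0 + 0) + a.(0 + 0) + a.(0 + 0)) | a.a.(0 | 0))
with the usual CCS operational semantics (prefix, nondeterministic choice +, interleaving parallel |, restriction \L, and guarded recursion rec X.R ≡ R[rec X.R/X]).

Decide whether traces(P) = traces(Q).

YES

Reachable graph of P (7 states):
  u0 = a.((a.(0 + 0) + a.(0 + 0)) | a.a.(0 | 0)) :: -a-> u1
  u1 = (a.(0 + 0) + a.(0 + 0)) | a.a.(0 | 0) :: -a-> u2, -a-> u3
  u2 = (0 + 0) | a.a.(0 | 0) :: -a-> u4
  u3 = (a.(0 + 0) + a.(0 + 0)) | a.(0 | 0) :: -a-> u4, -a-> u5
  u4 = (0 + 0) | a.(0 | 0) :: -a-> u6
  u5 = (a.(0 + 0) + a.(0 + 0)) | (0 | 0) :: -a-> u6
  u6 = (0 + 0) | (0 | 0) :: ·
Reachable graph of Q (7 states):
  v0 = a.((a.(0 + 0) + a.(0 + 0) + a.(0 + 0)) | a.a.(0 | 0)) :: -a-> v1
  v1 = (a.(0 + 0) + a.(0 + 0) + a.(0 + 0)) | a.a.(0 | 0) :: -a-> v2, -a-> v3
  v2 = (0 + 0) | a.a.(0 | 0) :: -a-> v4
  v3 = (a.(0 + 0) + a.(0 + 0) + a.(0 + 0)) | a.(0 | 0) :: -a-> v4, -a-> v5
  v4 = (0 + 0) | a.(0 | 0) :: -a-> v6
  v5 = (a.(0 + 0) + a.(0 + 0) + a.(0 + 0)) | (0 | 0) :: -a-> v6
  v6 = (0 + 0) | (0 | 0) :: ·
Coarsest stable partition (strong bisimilarity classes):
  B0 = {u0, v0}
  B1 = {u1, v1}
  B2 = {u2, u3, v2, v3}
  B3 = {u4, u5, v4, v5}
  B4 = {u6, v6}
u0 ∈ B0, v0 ∈ B0 → same block
Bisimilar ⇒ trace-equivalent.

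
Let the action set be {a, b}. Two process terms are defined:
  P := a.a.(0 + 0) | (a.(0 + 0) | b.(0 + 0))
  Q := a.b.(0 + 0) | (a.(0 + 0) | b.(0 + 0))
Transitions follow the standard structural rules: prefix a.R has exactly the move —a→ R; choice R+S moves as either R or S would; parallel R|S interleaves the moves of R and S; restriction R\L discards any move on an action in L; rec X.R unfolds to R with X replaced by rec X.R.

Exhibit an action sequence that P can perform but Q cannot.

aaa

P's transition system — 12 states:
  s0 = a.a.(0 + 0) | (a.(0 + 0) | b.(0 + 0)) | —a→ s1, —a→ s2, —b→ s3
  s1 = a.(0 + 0) | (a.(0 + 0) | b.(0 + 0)) | —a→ s4, —a→ s5, —b→ s6
  s2 = a.a.(0 + 0) | ((0 + 0) | b.(0 + 0)) | —a→ s5, —b→ s7
  s3 = a.a.(0 + 0) | (a.(0 + 0) | (0 + 0)) | —a→ s6, —a→ s7
  s4 = (0 + 0) | (a.(0 + 0) | b.(0 + 0)) | —a→ s8, —b→ s9
  s5 = a.(0 + 0) | ((0 + 0) | b.(0 + 0)) | —a→ s8, —b→ s10
  s6 = a.(0 + 0) | (a.(0 + 0) | (0 + 0)) | —a→ s10, —a→ s9
  s7 = a.a.(0 + 0) | ((0 + 0) | (0 + 0)) | —a→ s10
  s8 = (0 + 0) | ((0 + 0) | b.(0 + 0)) | —b→ s11
  s9 = (0 + 0) | (a.(0 + 0) | (0 + 0)) | —a→ s11
  s10 = a.(0 + 0) | ((0 + 0) | (0 + 0)) | —a→ s11
  s11 = (0 + 0) | ((0 + 0) | (0 + 0)) | ∅
Q's transition system — 12 states:
  t0 = a.b.(0 + 0) | (a.(0 + 0) | b.(0 + 0)) | —a→ t1, —a→ t2, —b→ t3
  t1 = a.b.(0 + 0) | ((0 + 0) | b.(0 + 0)) | —a→ t4, —b→ t5
  t2 = b.(0 + 0) | (a.(0 + 0) | b.(0 + 0)) | —a→ t4, —b→ t6, —b→ t7
  t3 = a.b.(0 + 0) | (a.(0 + 0) | (0 + 0)) | —a→ t5, —a→ t7
  t4 = b.(0 + 0) | ((0 + 0) | b.(0 + 0)) | —b→ t8, —b→ t9
  t5 = a.b.(0 + 0) | ((0 + 0) | (0 + 0)) | —a→ t9
  t6 = (0 + 0) | (a.(0 + 0) | b.(0 + 0)) | —a→ t8, —b→ t10
  t7 = b.(0 + 0) | (a.(0 + 0) | (0 + 0)) | —a→ t9, —b→ t10
  t8 = (0 + 0) | ((0 + 0) | b.(0 + 0)) | —b→ t11
  t9 = b.(0 + 0) | ((0 + 0) | (0 + 0)) | —b→ t11
  t10 = (0 + 0) | (a.(0 + 0) | (0 + 0)) | —a→ t11
  t11 = (0 + 0) | ((0 + 0) | (0 + 0)) | ∅
Trace ⟨aaa⟩ through P, begin at {s0}:
  after a @ step 1: {s1, s2}
  after a @ step 2: {s4, s5}
  after a @ step 3: {s8}
  ✓ P
Trace ⟨aaa⟩ through Q, begin at {t0}:
  after a @ step 1: {t1, t2}
  after a @ step 2: {t4}
  after a @ step 3: no successor for Q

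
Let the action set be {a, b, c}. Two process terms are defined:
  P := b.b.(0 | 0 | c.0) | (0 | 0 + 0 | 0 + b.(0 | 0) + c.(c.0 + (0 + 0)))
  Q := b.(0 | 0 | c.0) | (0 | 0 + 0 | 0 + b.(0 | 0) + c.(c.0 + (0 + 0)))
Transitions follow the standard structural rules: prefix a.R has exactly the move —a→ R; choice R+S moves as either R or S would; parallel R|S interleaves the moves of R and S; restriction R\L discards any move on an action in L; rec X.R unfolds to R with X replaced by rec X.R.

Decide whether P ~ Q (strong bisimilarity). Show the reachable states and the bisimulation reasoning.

P ≁ Q

LTS(P): 16 reachable states
  u0 = b.b.(0 | 0 | c.0) | (0 | 0 + 0 | 0 + b.(0 | 0) + c.(c.0 + (0 + 0))) :: —b→ u1, —b→ u2, —c→ u3
  u1 = b.(0 | 0 | c.0) | (0 | 0 + 0 | 0 + b.(0 | 0) + c.(c.0 + (0 + 0))) :: —b→ u4, —b→ u5, —c→ u6
  u2 = b.b.(0 | 0 | c.0) | (0 | 0) :: —b→ u5
  u3 = b.b.(0 | 0 | c.0) | (c.0 + (0 + 0)) :: —b→ u6, —c→ u7
  u4 = 0 | 0 | c.0 | (0 | 0 + 0 | 0 + b.(0 | 0) + c.(c.0 + (0 + 0))) :: —b→ u8, —c→ u10, —c→ u9
  u5 = b.(0 | 0 | c.0) | (0 | 0) :: —b→ u8
  u6 = b.(0 | 0 | c.0) | (c.0 + (0 + 0)) :: —b→ u10, —c→ u11
  u7 = b.b.(0 | 0 | c.0) | 0 :: —b→ u11
  u8 = 0 | 0 | c.0 | (0 | 0) :: —c→ u12
  u9 = 0 | 0 | 0 | (0 | 0 + 0 | 0 + b.(0 | 0) + c.(c.0 + (0 + 0))) :: —b→ u12, —c→ u13
  u10 = 0 | 0 | c.0 | (c.0 + (0 + 0)) :: —c→ u13, —c→ u14
  u11 = b.(0 | 0 | c.0) | 0 :: —b→ u14
  u12 = 0 | 0 | 0 | (0 | 0) :: ·
  u13 = 0 | 0 | 0 | (c.0 + (0 + 0)) :: —c→ u15
  u14 = 0 | 0 | c.0 | 0 :: —c→ u15
  u15 = 0 | 0 | 0 | 0 :: ·
LTS(Q): 12 reachable states
  v0 = b.(0 | 0 | c.0) | (0 | 0 + 0 | 0 + b.(0 | 0) + c.(c.0 + (0 + 0))) :: —b→ v1, —b→ v2, —c→ v3
  v1 = 0 | 0 | c.0 | (0 | 0 + 0 | 0 + b.(0 | 0) + c.(c.0 + (0 + 0))) :: —b→ v4, —c→ v5, —c→ v6
  v2 = b.(0 | 0 | c.0) | (0 | 0) :: —b→ v4
  v3 = b.(0 | 0 | c.0) | (c.0 + (0 + 0)) :: —b→ v6, —c→ v7
  v4 = 0 | 0 | c.0 | (0 | 0) :: —c→ v8
  v5 = 0 | 0 | 0 | (0 | 0 + 0 | 0 + b.(0 | 0) + c.(c.0 + (0 + 0))) :: —b→ v8, —c→ v9
  v6 = 0 | 0 | c.0 | (c.0 + (0 + 0)) :: —c→ v10, —c→ v9
  v7 = b.(0 | 0 | c.0) | 0 :: —b→ v10
  v8 = 0 | 0 | 0 | (0 | 0) :: ·
  v9 = 0 | 0 | 0 | (c.0 + (0 + 0)) :: —c→ v11
  v10 = 0 | 0 | c.0 | 0 :: —c→ v11
  v11 = 0 | 0 | 0 | 0 :: ·
Bisimilarity quotient blocks:
  B0 = {u0}
  B1 = {u2, u7}
  B2 = {u11, u5, v2, v7}
  B3 = {u13, u14, u8, v10, v4, v9}
  B4 = {u12, u15, v11, v8}
  B5 = {u1, v0}
  B6 = {u4, v1}
  B7 = {u10, v6}
  B8 = {u9, v5}
  B9 = {u6, v3}
  B10 = {u3}
u0 ∈ B0, v0 ∈ B5 → different blocks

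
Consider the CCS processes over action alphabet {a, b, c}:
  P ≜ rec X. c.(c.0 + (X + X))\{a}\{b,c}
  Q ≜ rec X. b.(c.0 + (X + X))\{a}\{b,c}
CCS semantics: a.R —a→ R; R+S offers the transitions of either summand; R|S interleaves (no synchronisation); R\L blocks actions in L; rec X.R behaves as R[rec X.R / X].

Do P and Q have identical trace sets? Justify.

P's transition system — 2 states:
  m0 = rec X. c.(c.0 + (X + X))\{a}\{b,c} | —c→ m1
  m1 = (c.0 + ((rec X. c.(c.0 + (X + X))\{a}\{b,c}) + (rec X. c.(c.0 + (X + X))\{a}\{b,c})))\{a}\{b,c} | stopped
Q's transition system — 2 states:
  n0 = rec X. b.(c.0 + (X + X))\{a}\{b,c} | —b→ n1
  n1 = (c.0 + ((rec X. b.(c.0 + (X + X))\{a}\{b,c}) + (rec X. b.(c.0 + (X + X))\{a}\{b,c})))\{a}\{b,c} | stopped
Trace ⟨c⟩ through P, begin at {m0}:
  after c @ step 1: {m1}
  P completes σ.
Trace ⟨c⟩ through Q, begin at {n0}:
  after c @ step 1: ∅ (Q stuck)

traces(P) ≠ traces(Q) — witness ⟨c⟩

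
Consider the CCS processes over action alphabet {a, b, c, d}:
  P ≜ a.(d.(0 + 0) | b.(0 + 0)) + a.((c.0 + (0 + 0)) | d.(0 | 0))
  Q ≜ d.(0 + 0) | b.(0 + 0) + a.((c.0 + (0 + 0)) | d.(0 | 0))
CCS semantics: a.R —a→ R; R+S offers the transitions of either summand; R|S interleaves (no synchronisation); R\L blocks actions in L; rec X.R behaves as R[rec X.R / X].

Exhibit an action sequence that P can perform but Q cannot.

P's transition system — 9 states:
  p0 = a.(d.(0 + 0) | b.(0 + 0)) + a.((c.0 + (0 + 0)) | d.(0 | 0)) has moves ··a··> p1, ··a··> p2
  p1 = (c.0 + (0 + 0)) | d.(0 | 0) has moves ··c··> p3, ··d··> p4
  p2 = d.(0 + 0) | b.(0 + 0) has moves ··b··> p5, ··d··> p6
  p3 = 0 | d.(0 | 0) has moves ··d··> p7
  p4 = (c.0 + (0 + 0)) | (0 | 0) has moves ··c··> p7
  p5 = d.(0 + 0) | (0 + 0) has moves ··d··> p8
  p6 = (0 + 0) | b.(0 + 0) has moves ··b··> p8
  p7 = 0 | (0 | 0) has moves ·
  p8 = (0 + 0) | (0 + 0) has moves ·
Q's transition system — 8 states:
  q0 = d.(0 + 0) | b.(0 + 0) + a.((c.0 + (0 + 0)) | d.(0 | 0)) has moves ··a··> q1, ··b··> q2, ··d··> q3
  q1 = (c.0 + (0 + 0)) | d.(0 | 0) has moves ··c··> q4, ··d··> q5
  q2 = d.(0 + 0) | (0 + 0) has moves ··d··> q6
  q3 = (0 + 0) | b.(0 + 0) has moves ··b··> q6
  q4 = 0 | d.(0 | 0) has moves ··d··> q7
  q5 = (c.0 + (0 + 0)) | (0 | 0) has moves ··c··> q7
  q6 = (0 + 0) | (0 + 0) has moves ·
  q7 = 0 | (0 | 0) has moves ·
Run σ = ⟨ab⟩ on P: start {p0}
  [1] a ⇒ {p1, p2}
  [2] b ⇒ {p5}
  P completes σ.
Run σ = ⟨ab⟩ on Q: start {q0}
  [1] a ⇒ {q1}
  [2] b ⇒ no successor for Q

ab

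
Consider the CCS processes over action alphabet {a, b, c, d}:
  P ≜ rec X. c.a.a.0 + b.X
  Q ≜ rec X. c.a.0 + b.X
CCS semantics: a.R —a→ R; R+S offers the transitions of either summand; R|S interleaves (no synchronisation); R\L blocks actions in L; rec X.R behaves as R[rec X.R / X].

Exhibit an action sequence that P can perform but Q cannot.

LTS(P): 4 reachable states
  u0 = rec X. c.a.a.0 + b.X | -b-> u0, -c-> u1
  u1 = a.a.0 | -a-> u2
  u2 = a.0 | -a-> u3
  u3 = 0 | (no moves)
LTS(Q): 3 reachable states
  v0 = rec X. c.a.0 + b.X | -b-> v0, -c-> v1
  v1 = a.0 | -a-> v2
  v2 = 0 | (no moves)
Run σ = ⟨caa⟩ on P: start {u0}
  after c @ step 1: {u1}
  after a @ step 2: {u2}
  after a @ step 3: {u3}
  ✓ P
Run σ = ⟨caa⟩ on Q: start {v0}
  after c @ step 1: {v1}
  after a @ step 2: {v2}
  after a @ step 3: no successor for Q

caa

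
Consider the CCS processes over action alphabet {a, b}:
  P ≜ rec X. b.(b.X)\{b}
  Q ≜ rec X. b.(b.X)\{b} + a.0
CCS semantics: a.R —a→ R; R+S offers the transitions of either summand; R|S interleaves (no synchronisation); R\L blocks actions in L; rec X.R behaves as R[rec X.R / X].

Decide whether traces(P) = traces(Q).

traces(P) ≠ traces(Q) — witness ⟨a⟩

P's transition system — 2 states:
  p0 = rec X. b.(b.X)\{b} :: --b--▸ p1
  p1 = (b.(rec X. b.(b.X)\{b}))\{b} :: deadlocked
Q's transition system — 3 states:
  q0 = rec X. b.(b.X)\{b} + a.0 :: --a--▸ q1, --b--▸ q2
  q1 = 0 :: deadlocked
  q2 = (b.(rec X. b.(b.X)\{b} + a.0))\{b} :: deadlocked
Run σ = ⟨a⟩ on Q: start {q0}
  step 1 (a): {q1}
  — Q admits the full trace.
Run σ = ⟨a⟩ on P: start {p0}
  step 1 (a): no successor for P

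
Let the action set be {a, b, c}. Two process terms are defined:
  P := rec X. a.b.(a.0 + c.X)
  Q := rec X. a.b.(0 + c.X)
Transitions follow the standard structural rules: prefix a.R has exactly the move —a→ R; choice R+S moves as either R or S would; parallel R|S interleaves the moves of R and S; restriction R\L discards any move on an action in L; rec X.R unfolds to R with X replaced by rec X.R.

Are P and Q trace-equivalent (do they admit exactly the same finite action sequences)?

LTS(P): 4 reachable states
  s0 = rec X. a.b.(a.0 + c.X) :: =a=> s1
  s1 = b.(a.0 + c.(rec X. a.b.(a.0 + c.X))) :: =b=> s2
  s2 = a.0 + c.(rec X. a.b.(a.0 + c.X)) :: =a=> s3, =c=> s0
  s3 = 0 :: ∅
LTS(Q): 3 reachable states
  t0 = rec X. a.b.(0 + c.X) :: =a=> t1
  t1 = b.(0 + c.(rec X. a.b.(0 + c.X))) :: =b=> t2
  t2 = 0 + c.(rec X. a.b.(0 + c.X)) :: =c=> t0
Trace ⟨aba⟩ through P, begin at {s0}:
  step 1 (a): {s1}
  step 2 (b): {s2}
  step 3 (a): {s3}
  — P admits the full trace.
Trace ⟨aba⟩ through Q, begin at {t0}:
  step 1 (a): {t1}
  step 2 (b): {t2}
  step 3 (a): no successor for Q

traces(P) ≠ traces(Q) — witness ⟨aba⟩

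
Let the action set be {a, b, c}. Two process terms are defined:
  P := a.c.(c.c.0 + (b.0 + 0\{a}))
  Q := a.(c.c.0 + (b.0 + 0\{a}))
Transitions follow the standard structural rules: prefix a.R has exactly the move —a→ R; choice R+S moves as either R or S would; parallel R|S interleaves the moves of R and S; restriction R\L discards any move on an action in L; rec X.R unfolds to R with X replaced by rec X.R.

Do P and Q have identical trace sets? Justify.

trace-distinct — witness ⟨acb⟩

Reachable graph of P (5 states):
  u0 = a.c.(c.c.0 + (b.0 + 0\{a})) :: —a→ u1
  u1 = c.(c.c.0 + (b.0 + 0\{a})) :: —c→ u2
  u2 = c.c.0 + (b.0 + 0\{a}) :: —b→ u3, —c→ u4
  u3 = 0 :: deadlocked
  u4 = c.0 :: —c→ u3
Reachable graph of Q (4 states):
  v0 = a.(c.c.0 + (b.0 + 0\{a})) :: —a→ v1
  v1 = c.c.0 + (b.0 + 0\{a}) :: —b→ v2, —c→ v3
  v2 = 0 :: deadlocked
  v3 = c.0 :: —c→ v2
Executing acb from P (initial set {u0}):
  [1] a ⇒ {u1}
  [2] c ⇒ {u2}
  [3] b ⇒ {u3}
  — P admits the full trace.
Executing acb from Q (initial set {v0}):
  [1] a ⇒ {v1}
  [2] c ⇒ {v3}
  [3] b ⇒ no successor for Q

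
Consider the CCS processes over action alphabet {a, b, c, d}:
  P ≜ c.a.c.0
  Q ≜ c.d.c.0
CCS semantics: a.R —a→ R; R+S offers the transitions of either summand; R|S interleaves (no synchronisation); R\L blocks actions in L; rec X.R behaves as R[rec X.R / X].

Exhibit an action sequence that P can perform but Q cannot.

P's transition system — 4 states:
  u0 = c.a.c.0 → —c→ u1
  u1 = a.c.0 → —a→ u2
  u2 = c.0 → —c→ u3
  u3 = 0 → ·
Q's transition system — 4 states:
  v0 = c.d.c.0 → —c→ v1
  v1 = d.c.0 → —d→ v2
  v2 = c.0 → —c→ v3
  v3 = 0 → ·
Run σ = ⟨ca⟩ on P: start {u0}
  [1] c ⇒ {u1}
  [2] a ⇒ {u2}
  P completes σ.
Run σ = ⟨ca⟩ on Q: start {v0}
  [1] c ⇒ {v1}
  [2] a ⇒ ∅  — Q cannot continue

ca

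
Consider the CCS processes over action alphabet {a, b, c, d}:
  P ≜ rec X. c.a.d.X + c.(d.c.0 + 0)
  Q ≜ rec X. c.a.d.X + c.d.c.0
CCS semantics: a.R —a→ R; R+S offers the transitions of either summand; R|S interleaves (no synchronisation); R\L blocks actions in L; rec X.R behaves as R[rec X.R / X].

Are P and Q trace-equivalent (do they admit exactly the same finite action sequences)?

P's transition system — 6 states:
  u0 = rec X. c.a.d.X + c.(d.c.0 + 0) :: ··c··> u1, ··c··> u2
  u1 = a.d.(rec X. c.a.d.X + c.(d.c.0 + 0)) :: ··a··> u3
  u2 = d.c.0 + 0 :: ··d··> u4
  u3 = d.(rec X. c.a.d.X + c.(d.c.0 + 0)) :: ··d··> u0
  u4 = c.0 :: ··c··> u5
  u5 = 0 :: stopped
Q's transition system — 6 states:
  v0 = rec X. c.a.d.X + c.d.c.0 :: ··c··> v1, ··c··> v2
  v1 = a.d.(rec X. c.a.d.X + c.d.c.0) :: ··a··> v3
  v2 = d.c.0 :: ··d··> v4
  v3 = d.(rec X. c.a.d.X + c.d.c.0) :: ··d··> v0
  v4 = c.0 :: ··c··> v5
  v5 = 0 :: stopped
Coarsest stable partition (strong bisimilarity classes):
  B0 = {u0, v0}
  B1 = {u2, v2}
  B2 = {u4, v4}
  B3 = {u5, v5}
  B4 = {u1, v1}
  B5 = {u3, v3}
u0 ∈ B0, v0 ∈ B0 → same block
Bisimilar ⇒ trace-equivalent.

trace-equivalent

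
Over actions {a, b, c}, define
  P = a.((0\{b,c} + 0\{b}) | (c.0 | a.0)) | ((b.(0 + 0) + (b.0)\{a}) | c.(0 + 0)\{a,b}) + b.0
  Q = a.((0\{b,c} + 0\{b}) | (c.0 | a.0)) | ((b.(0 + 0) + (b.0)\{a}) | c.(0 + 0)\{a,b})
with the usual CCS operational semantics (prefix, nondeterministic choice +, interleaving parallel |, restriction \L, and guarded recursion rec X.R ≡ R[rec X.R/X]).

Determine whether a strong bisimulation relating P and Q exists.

P's transition system — 31 states:
  m0 = a.((0\{b,c} + 0\{b}) | (c.0 | a.0)) | ((b.(0 + 0) + (b.0)\{a}) | c.(0 + 0)\{a,b}) + b.0 → ··a··> m1, ··b··> m2, ··b··> m3, ··b··> m4, ··c··> m5
  m1 = (0\{b,c} + 0\{b}) | (c.0 | a.0) | ((b.(0 + 0) + (b.0)\{a}) | c.(0 + 0)\{a,b}) → ··a··> m6, ··b··> m7, ··b··> m8, ··c··> m10, ··c··> m9
  m2 = 0 → ∅
  m3 = a.((0\{b,c} + 0\{b}) | (c.0 | a.0)) | ((0 + 0) | c.(0 + 0)\{a,b}) → ··a··> m7, ··c··> m11
  m4 = a.((0\{b,c} + 0\{b}) | (c.0 | a.0)) | (0\{a} | c.(0 + 0)\{a,b}) → ··a··> m8, ··c··> m12
  m5 = a.((0\{b,c} + 0\{b}) | (c.0 | a.0)) | ((b.(0 + 0) + (b.0)\{a}) | (0 + 0)\{a,b}) → ··a··> m10, ··b··> m11, ··b··> m12
  m6 = (0\{b,c} + 0\{b}) | (c.0 | 0) | ((b.(0 + 0) + (b.0)\{a}) | c.(0 + 0)\{a,b}) → ··b··> m13, ··b··> m14, ··c··> m15, ··c··> m16
  m7 = (0\{b,c} + 0\{b}) | (c.0 | a.0) | ((0 + 0) | c.(0 + 0)\{a,b}) → ··a··> m13, ··c··> m17, ··c··> m18
  m8 = (0\{b,c} + 0\{b}) | (c.0 | a.0) | (0\{a} | c.(0 + 0)\{a,b}) → ··a··> m14, ··c··> m19, ··c··> m20
  m9 = (0\{b,c} + 0\{b}) | (0 | a.0) | ((b.(0 + 0) + (b.0)\{a}) | c.(0 + 0)\{a,b}) → ··a··> m15, ··b··> m17, ··b··> m19, ··c··> m21
  m10 = (0\{b,c} + 0\{b}) | (c.0 | a.0) | ((b.(0 + 0) + (b.0)\{a}) | (0 + 0)\{a,b}) → ··a··> m16, ··b··> m18, ··b··> m20, ··c··> m21
  m11 = a.((0\{b,c} + 0\{b}) | (c.0 | a.0)) | ((0 + 0) | (0 + 0)\{a,b}) → ··a··> m18
  m12 = a.((0\{b,c} + 0\{b}) | (c.0 | a.0)) | (0\{a} | (0 + 0)\{a,b}) → ··a··> m20
  m13 = (0\{b,c} + 0\{b}) | (c.0 | 0) | ((0 + 0) | c.(0 + 0)\{a,b}) → ··c··> m22, ··c··> m23
  m14 = (0\{b,c} + 0\{b}) | (c.0 | 0) | (0\{a} | c.(0 + 0)\{a,b}) → ··c··> m24, ··c··> m25
  m15 = (0\{b,c} + 0\{b}) | (0 | 0) | ((b.(0 + 0) + (b.0)\{a}) | c.(0 + 0)\{a,b}) → ··b··> m22, ··b··> m24, ··c··> m26
  m16 = (0\{b,c} + 0\{b}) | (c.0 | 0) | ((b.(0 + 0) + (b.0)\{a}) | (0 + 0)\{a,b}) → ··b··> m23, ··b··> m25, ··c··> m26
  m17 = (0\{b,c} + 0\{b}) | (0 | a.0) | ((0 + 0) | c.(0 + 0)\{a,b}) → ··a··> m22, ··c··> m27
  m18 = (0\{b,c} + 0\{b}) | (c.0 | a.0) | ((0 + 0) | (0 + 0)\{a,b}) → ··a··> m23, ··c··> m27
  m19 = (0\{b,c} + 0\{b}) | (0 | a.0) | (0\{a} | c.(0 + 0)\{a,b}) → ··a··> m24, ··c··> m28
  m20 = (0\{b,c} + 0\{b}) | (c.0 | a.0) | (0\{a} | (0 + 0)\{a,b}) → ··a··> m25, ··c··> m28
  m21 = (0\{b,c} + 0\{b}) | (0 | a.0) | ((b.(0 + 0) + (b.0)\{a}) | (0 + 0)\{a,b}) → ··a··> m26, ··b··> m27, ··b··> m28
  m22 = (0\{b,c} + 0\{b}) | (0 | 0) | ((0 + 0) | c.(0 + 0)\{a,b}) → ··c··> m29
  m23 = (0\{b,c} + 0\{b}) | (c.0 | 0) | ((0 + 0) | (0 + 0)\{a,b}) → ··c··> m29
  m24 = (0\{b,c} + 0\{b}) | (0 | 0) | (0\{a} | c.(0 + 0)\{a,b}) → ··c··> m30
  m25 = (0\{b,c} + 0\{b}) | (c.0 | 0) | (0\{a} | (0 + 0)\{a,b}) → ··c··> m30
  m26 = (0\{b,c} + 0\{b}) | (0 | 0) | ((b.(0 + 0) + (b.0)\{a}) | (0 + 0)\{a,b}) → ··b··> m29, ··b··> m30
  m27 = (0\{b,c} + 0\{b}) | (0 | a.0) | ((0 + 0) | (0 + 0)\{a,b}) → ··a··> m29
  m28 = (0\{b,c} + 0\{b}) | (0 | a.0) | (0\{a} | (0 + 0)\{a,b}) → ··a··> m30
  m29 = (0\{b,c} + 0\{b}) | (0 | 0) | ((0 + 0) | (0 + 0)\{a,b}) → ∅
  m30 = (0\{b,c} + 0\{b}) | (0 | 0) | (0\{a} | (0 + 0)\{a,b}) → ∅
Q's transition system — 30 states:
  n0 = a.((0\{b,c} + 0\{b}) | (c.0 | a.0)) | ((b.(0 + 0) + (b.0)\{a}) | c.(0 + 0)\{a,b}) → ··a··> n1, ··b··> n2, ··b··> n3, ··c··> n4
  n1 = (0\{b,c} + 0\{b}) | (c.0 | a.0) | ((b.(0 + 0) + (b.0)\{a}) | c.(0 + 0)\{a,b}) → ··a··> n5, ··b··> n6, ··b··> n7, ··c··> n8, ··c··> n9
  n2 = a.((0\{b,c} + 0\{b}) | (c.0 | a.0)) | ((0 + 0) | c.(0 + 0)\{a,b}) → ··a··> n6, ··c··> n10
  n3 = a.((0\{b,c} + 0\{b}) | (c.0 | a.0)) | (0\{a} | c.(0 + 0)\{a,b}) → ··a··> n7, ··c··> n11
  n4 = a.((0\{b,c} + 0\{b}) | (c.0 | a.0)) | ((b.(0 + 0) + (b.0)\{a}) | (0 + 0)\{a,b}) → ··a··> n9, ··b··> n10, ··b··> n11
  n5 = (0\{b,c} + 0\{b}) | (c.0 | 0) | ((b.(0 + 0) + (b.0)\{a}) | c.(0 + 0)\{a,b}) → ··b··> n12, ··b··> n13, ··c··> n14, ··c··> n15
  n6 = (0\{b,c} + 0\{b}) | (c.0 | a.0) | ((0 + 0) | c.(0 + 0)\{a,b}) → ··a··> n12, ··c··> n16, ··c··> n17
  n7 = (0\{b,c} + 0\{b}) | (c.0 | a.0) | (0\{a} | c.(0 + 0)\{a,b}) → ··a··> n13, ··c··> n18, ··c··> n19
  n8 = (0\{b,c} + 0\{b}) | (0 | a.0) | ((b.(0 + 0) + (b.0)\{a}) | c.(0 + 0)\{a,b}) → ··a··> n14, ··b··> n16, ··b··> n18, ··c··> n20
  n9 = (0\{b,c} + 0\{b}) | (c.0 | a.0) | ((b.(0 + 0) + (b.0)\{a}) | (0 + 0)\{a,b}) → ··a··> n15, ··b··> n17, ··b··> n19, ··c··> n20
  n10 = a.((0\{b,c} + 0\{b}) | (c.0 | a.0)) | ((0 + 0) | (0 + 0)\{a,b}) → ··a··> n17
  n11 = a.((0\{b,c} + 0\{b}) | (c.0 | a.0)) | (0\{a} | (0 + 0)\{a,b}) → ··a··> n19
  n12 = (0\{b,c} + 0\{b}) | (c.0 | 0) | ((0 + 0) | c.(0 + 0)\{a,b}) → ··c··> n21, ··c··> n22
  n13 = (0\{b,c} + 0\{b}) | (c.0 | 0) | (0\{a} | c.(0 + 0)\{a,b}) → ··c··> n23, ··c··> n24
  n14 = (0\{b,c} + 0\{b}) | (0 | 0) | ((b.(0 + 0) + (b.0)\{a}) | c.(0 + 0)\{a,b}) → ··b··> n21, ··b··> n23, ··c··> n25
  n15 = (0\{b,c} + 0\{b}) | (c.0 | 0) | ((b.(0 + 0) + (b.0)\{a}) | (0 + 0)\{a,b}) → ··b··> n22, ··b··> n24, ··c··> n25
  n16 = (0\{b,c} + 0\{b}) | (0 | a.0) | ((0 + 0) | c.(0 + 0)\{a,b}) → ··a··> n21, ··c··> n26
  n17 = (0\{b,c} + 0\{b}) | (c.0 | a.0) | ((0 + 0) | (0 + 0)\{a,b}) → ··a··> n22, ··c··> n26
  n18 = (0\{b,c} + 0\{b}) | (0 | a.0) | (0\{a} | c.(0 + 0)\{a,b}) → ··a··> n23, ··c··> n27
  n19 = (0\{b,c} + 0\{b}) | (c.0 | a.0) | (0\{a} | (0 + 0)\{a,b}) → ··a··> n24, ··c··> n27
  n20 = (0\{b,c} + 0\{b}) | (0 | a.0) | ((b.(0 + 0) + (b.0)\{a}) | (0 + 0)\{a,b}) → ··a··> n25, ··b··> n26, ··b··> n27
  n21 = (0\{b,c} + 0\{b}) | (0 | 0) | ((0 + 0) | c.(0 + 0)\{a,b}) → ··c··> n28
  n22 = (0\{b,c} + 0\{b}) | (c.0 | 0) | ((0 + 0) | (0 + 0)\{a,b}) → ··c··> n28
  n23 = (0\{b,c} + 0\{b}) | (0 | 0) | (0\{a} | c.(0 + 0)\{a,b}) → ··c··> n29
  n24 = (0\{b,c} + 0\{b}) | (c.0 | 0) | (0\{a} | (0 + 0)\{a,b}) → ··c··> n29
  n25 = (0\{b,c} + 0\{b}) | (0 | 0) | ((b.(0 + 0) + (b.0)\{a}) | (0 + 0)\{a,b}) → ··b··> n28, ··b··> n29
  n26 = (0\{b,c} + 0\{b}) | (0 | a.0) | ((0 + 0) | (0 + 0)\{a,b}) → ··a··> n28
  n27 = (0\{b,c} + 0\{b}) | (0 | a.0) | (0\{a} | (0 + 0)\{a,b}) → ··a··> n29
  n28 = (0\{b,c} + 0\{b}) | (0 | 0) | ((0 + 0) | (0 + 0)\{a,b}) → ∅
  n29 = (0\{b,c} + 0\{b}) | (0 | 0) | (0\{a} | (0 + 0)\{a,b}) → ∅
Partition-refinement fixed point:
  B0 = {m0}
  B1 = {m3, m4, n2, n3}
  B2 = {m11, m12, n10, n11}
  B3 = {m17, m18, m19, m20, n16, n17, n18, n19}
  B4 = {m27, m28, n26, n27}
  B5 = {m2, m29, m30, n28, n29}
  B6 = {m22, m23, m24, m25, n21, n22, n23, n24}
  B7 = {m7, m8, n6, n7}
  B8 = {m13, m14, n12, n13}
  B9 = {m5, n4}
  B10 = {m10, m9, n8, n9}
  B11 = {m15, m16, n14, n15}
  B12 = {m26, n25}
  B13 = {m21, n20}
  B14 = {m1, n1}
  B15 = {m6, n5}
  B16 = {n0}
m0 ∈ B0, n0 ∈ B16 → different blocks

NO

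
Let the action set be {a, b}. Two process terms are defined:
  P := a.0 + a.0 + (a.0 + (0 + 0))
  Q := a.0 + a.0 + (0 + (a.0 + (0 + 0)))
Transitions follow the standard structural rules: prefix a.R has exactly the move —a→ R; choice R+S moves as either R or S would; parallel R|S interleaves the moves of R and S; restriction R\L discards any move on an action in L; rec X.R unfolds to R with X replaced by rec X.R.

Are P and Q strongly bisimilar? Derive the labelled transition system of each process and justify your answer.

bisimilar

Reachable graph of P (2 states):
  m0 = a.0 + a.0 + (a.0 + (0 + 0)) has moves -a-> m1
  m1 = 0 has moves ∅
Reachable graph of Q (2 states):
  n0 = a.0 + a.0 + (0 + (a.0 + (0 + 0))) has moves -a-> n1
  n1 = 0 has moves ∅
Coarsest stable partition (strong bisimilarity classes):
  B0 = {m0, n0}
  B1 = {m1, n1}
m0 ∈ B0, n0 ∈ B0 → same block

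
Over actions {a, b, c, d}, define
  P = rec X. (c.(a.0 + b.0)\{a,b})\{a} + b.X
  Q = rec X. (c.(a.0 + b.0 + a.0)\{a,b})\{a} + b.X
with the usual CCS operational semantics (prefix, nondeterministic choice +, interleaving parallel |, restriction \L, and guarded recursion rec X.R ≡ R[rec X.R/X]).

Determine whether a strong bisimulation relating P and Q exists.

P ~ Q

LTS(P): 2 reachable states
  m0 = rec X. (c.(a.0 + b.0)\{a,b})\{a} + b.X :: -b-> m0, -c-> m1
  m1 = (a.0 + b.0)\{a,b}\{a} :: ∅
LTS(Q): 2 reachable states
  n0 = rec X. (c.(a.0 + b.0 + a.0)\{a,b})\{a} + b.X :: -b-> n0, -c-> n1
  n1 = (a.0 + b.0 + a.0)\{a,b}\{a} :: ∅
Bisimilarity quotient blocks:
  B0 = {m0, n0}
  B1 = {m1, n1}
m0 ∈ B0, n0 ∈ B0 → same block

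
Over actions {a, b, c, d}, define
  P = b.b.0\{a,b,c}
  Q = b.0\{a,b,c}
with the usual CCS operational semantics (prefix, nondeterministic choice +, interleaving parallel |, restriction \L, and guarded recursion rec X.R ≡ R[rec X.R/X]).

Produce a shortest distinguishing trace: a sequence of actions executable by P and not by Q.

Reachable graph of P (3 states):
  p0 = b.b.0\{a,b,c} has moves ··b··> p1
  p1 = b.0\{a,b,c} has moves ··b··> p2
  p2 = 0\{a,b,c} has moves deadlocked
Reachable graph of Q (2 states):
  q0 = b.0\{a,b,c} has moves ··b··> q1
  q1 = 0\{a,b,c} has moves deadlocked
Trace ⟨bb⟩ through P, begin at {p0}:
  [1] b ⇒ {p1}
  [2] b ⇒ {p2}
  — P admits the full trace.
Trace ⟨bb⟩ through Q, begin at {q0}:
  [1] b ⇒ {q1}
  [2] b ⇒ ∅ (Q stuck)

bb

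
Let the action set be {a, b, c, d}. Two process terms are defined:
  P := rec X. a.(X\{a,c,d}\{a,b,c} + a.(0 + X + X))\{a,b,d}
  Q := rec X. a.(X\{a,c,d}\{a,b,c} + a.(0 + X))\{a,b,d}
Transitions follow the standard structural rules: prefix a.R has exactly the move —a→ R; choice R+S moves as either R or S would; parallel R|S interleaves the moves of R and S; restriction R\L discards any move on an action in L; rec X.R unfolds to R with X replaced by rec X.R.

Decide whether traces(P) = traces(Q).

traces(P) = traces(Q)

Reachable graph of P (2 states):
  s0 = rec X. a.(X\{a,c,d}\{a,b,c} + a.(0 + X + X))\{a,b,d} has moves —a→ s1
  s1 = ((rec X. a.(X\{a,c,d}\{a,b,c} + a.(0 + X + X))\{a,b,d})\{a,c,d}\{a,b,c} + a.(0 + (rec X. a.(X\{a,c,d}\{a,b,c} + a.(0 + X + X))\{a,b,d}) + (rec X. a.(X\{a,c,d}\{a,b,c} + a.(0 + X + X))\{a,b,d})))\{a,b,d} has moves deadlocked
Reachable graph of Q (2 states):
  t0 = rec X. a.(X\{a,c,d}\{a,b,c} + a.(0 + X))\{a,b,d} has moves —a→ t1
  t1 = ((rec X. a.(X\{a,c,d}\{a,b,c} + a.(0 + X))\{a,b,d})\{a,c,d}\{a,b,c} + a.(0 + (rec X. a.(X\{a,c,d}\{a,b,c} + a.(0 + X))\{a,b,d})))\{a,b,d} has moves deadlocked
Partition-refinement fixed point:
  B0 = {s0, t0}
  B1 = {s1, t1}
s0 ∈ B0, t0 ∈ B0 → same block
Bisimilar ⇒ trace-equivalent.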